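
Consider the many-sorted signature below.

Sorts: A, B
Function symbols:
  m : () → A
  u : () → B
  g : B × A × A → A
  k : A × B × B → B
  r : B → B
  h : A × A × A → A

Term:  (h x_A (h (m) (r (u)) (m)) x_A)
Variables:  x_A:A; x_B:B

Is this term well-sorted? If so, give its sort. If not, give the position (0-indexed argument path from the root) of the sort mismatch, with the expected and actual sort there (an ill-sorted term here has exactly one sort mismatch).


  x_A : A
    (m) : A
      (u) : B
    (r (u)) : B
    (m) : A
  (h (m) (r (u)) (m)) : ✗ arg 1 at [1, 1] has sort B, expected A
  x_A : A

ill-sorted at position [1, 1]: expected A, got B


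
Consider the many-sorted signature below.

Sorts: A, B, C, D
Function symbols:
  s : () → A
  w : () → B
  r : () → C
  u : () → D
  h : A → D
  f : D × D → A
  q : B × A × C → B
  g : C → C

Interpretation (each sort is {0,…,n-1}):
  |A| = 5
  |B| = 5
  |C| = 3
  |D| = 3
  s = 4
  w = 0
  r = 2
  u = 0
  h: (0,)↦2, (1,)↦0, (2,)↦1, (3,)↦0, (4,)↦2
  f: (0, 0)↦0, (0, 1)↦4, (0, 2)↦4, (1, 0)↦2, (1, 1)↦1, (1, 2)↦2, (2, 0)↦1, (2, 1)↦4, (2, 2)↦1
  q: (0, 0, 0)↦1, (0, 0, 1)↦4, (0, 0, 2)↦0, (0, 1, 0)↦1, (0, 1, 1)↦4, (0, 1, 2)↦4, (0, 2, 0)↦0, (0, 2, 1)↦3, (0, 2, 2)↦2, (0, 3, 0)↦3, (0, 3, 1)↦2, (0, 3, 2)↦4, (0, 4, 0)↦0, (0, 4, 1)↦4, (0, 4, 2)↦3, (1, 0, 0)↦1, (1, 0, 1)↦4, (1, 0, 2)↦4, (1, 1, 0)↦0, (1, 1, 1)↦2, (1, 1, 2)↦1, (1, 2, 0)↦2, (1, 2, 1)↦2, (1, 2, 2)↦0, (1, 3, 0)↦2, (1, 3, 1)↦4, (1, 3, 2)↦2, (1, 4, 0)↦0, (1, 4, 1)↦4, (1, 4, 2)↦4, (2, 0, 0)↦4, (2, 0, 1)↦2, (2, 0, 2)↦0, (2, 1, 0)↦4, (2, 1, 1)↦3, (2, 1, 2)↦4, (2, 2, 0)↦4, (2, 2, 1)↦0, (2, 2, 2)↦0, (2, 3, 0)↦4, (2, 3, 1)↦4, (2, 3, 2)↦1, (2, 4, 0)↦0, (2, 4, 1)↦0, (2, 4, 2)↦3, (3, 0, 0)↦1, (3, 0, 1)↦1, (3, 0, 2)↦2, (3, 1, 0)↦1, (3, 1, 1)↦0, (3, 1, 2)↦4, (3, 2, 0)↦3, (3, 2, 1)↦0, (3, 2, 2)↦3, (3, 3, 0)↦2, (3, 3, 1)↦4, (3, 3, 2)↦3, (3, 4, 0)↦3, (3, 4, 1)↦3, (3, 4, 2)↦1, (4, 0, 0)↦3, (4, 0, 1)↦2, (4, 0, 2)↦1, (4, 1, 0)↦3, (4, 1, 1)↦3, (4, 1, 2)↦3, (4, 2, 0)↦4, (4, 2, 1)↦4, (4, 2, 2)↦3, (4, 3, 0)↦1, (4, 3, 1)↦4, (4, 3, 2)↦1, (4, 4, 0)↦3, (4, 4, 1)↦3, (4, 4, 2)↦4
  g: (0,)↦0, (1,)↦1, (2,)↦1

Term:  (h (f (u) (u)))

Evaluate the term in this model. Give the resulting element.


value = 2

  u = 0
  u = 0
  (f (u) (u)) = f(0, 0) = 0
  (h (f (u) (u))) = h(0,) = 2


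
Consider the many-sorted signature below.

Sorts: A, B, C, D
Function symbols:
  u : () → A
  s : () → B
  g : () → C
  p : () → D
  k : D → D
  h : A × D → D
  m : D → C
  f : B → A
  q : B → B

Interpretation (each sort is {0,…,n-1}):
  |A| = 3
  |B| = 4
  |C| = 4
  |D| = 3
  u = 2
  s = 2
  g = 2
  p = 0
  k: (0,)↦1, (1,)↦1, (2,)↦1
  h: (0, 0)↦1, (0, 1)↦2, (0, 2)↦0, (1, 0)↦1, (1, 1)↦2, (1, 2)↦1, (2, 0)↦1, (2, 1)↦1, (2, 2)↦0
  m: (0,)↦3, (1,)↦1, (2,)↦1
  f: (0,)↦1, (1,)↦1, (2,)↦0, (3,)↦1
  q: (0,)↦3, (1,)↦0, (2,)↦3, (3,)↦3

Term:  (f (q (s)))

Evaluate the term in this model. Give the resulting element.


value = 1

  s = 2
  (q (s)) = q(2,) = 3
  (f (q (s))) = f(3,) = 1


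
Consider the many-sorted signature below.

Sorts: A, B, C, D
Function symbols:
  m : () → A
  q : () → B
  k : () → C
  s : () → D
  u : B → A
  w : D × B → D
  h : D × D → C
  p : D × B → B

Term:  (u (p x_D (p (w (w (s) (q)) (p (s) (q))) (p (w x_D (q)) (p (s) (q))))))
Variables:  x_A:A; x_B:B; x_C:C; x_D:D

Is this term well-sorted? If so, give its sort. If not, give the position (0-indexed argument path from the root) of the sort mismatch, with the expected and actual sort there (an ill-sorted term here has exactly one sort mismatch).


well-sorted; sort = A

    x_D : D
          (s) : D
          (q) : B
        (w (s) (q)) : D
          (s) : D
          (q) : B
        (p (s) (q)) : B
      (w (w (s) (q)) (p (s) (q))) : D
          x_D : D
          (q) : B
        (w x_D (q)) : D
          (s) : D
          (q) : B
        (p (s) (q)) : B
      (p (w x_D (q)) (p (s) (q))) : B
    (p (w (w (s) (q)) (p (s) (q))) (p (w x_D (q)) (p (s) (q)))) : B
  (p x_D (p (w (w (s) (q)) (p (s) (q))) (p (w x_D (q)) (p (s) (q))))) : B
(u (p x_D (p (w (w (s) (q)) (p (s) (q))) (p (w x_D (q)) (p (s) (q)))))) : A


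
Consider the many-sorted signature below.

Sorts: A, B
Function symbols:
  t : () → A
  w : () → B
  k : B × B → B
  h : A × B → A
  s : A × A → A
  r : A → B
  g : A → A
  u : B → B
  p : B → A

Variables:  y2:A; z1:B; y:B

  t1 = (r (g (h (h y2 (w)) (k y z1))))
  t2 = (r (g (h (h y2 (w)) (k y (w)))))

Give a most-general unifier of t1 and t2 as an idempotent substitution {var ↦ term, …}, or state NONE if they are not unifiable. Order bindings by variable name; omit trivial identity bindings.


{z1 ↦ (w)}


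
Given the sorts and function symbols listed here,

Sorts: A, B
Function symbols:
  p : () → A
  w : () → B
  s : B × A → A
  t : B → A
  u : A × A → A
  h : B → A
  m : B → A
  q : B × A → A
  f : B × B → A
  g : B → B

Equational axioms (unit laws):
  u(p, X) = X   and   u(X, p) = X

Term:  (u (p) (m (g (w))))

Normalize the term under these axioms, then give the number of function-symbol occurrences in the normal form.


1. (u (p) (m (g (w))))  →  (m (g (w)))
normal form: (m (g (w)))

size = 3


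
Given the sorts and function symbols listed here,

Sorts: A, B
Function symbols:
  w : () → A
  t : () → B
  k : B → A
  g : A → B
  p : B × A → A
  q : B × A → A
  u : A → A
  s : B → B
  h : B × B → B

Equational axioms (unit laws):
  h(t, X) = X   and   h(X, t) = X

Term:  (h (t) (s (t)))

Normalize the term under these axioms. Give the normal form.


1. (h (t) (s (t)))  →  (s (t))

normal form = (s (t))


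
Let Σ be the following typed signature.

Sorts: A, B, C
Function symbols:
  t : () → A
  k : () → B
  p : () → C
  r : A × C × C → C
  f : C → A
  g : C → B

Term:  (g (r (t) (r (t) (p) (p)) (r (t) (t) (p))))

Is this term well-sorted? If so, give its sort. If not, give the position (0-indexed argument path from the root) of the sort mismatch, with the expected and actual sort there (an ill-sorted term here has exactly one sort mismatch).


ill-sorted at position [0, 2, 1]: expected C, got A

    (t) : A
      (t) : A
      (p) : C
      (p) : C
    (r (t) (p) (p)) : C
      (t) : A
      (t) : A
      (p) : C
    (r (t) (t) (p)) : ✗ arg 1 at [0, 2, 1] has sort A, expected C


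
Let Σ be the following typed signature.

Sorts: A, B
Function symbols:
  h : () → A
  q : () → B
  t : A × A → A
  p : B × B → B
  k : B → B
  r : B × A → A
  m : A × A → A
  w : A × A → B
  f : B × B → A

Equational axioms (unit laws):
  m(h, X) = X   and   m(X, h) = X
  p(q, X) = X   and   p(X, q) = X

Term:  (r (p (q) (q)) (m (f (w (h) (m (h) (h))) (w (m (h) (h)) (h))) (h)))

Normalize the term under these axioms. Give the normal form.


1. (r (p (q) (q)) (m (f (w (h) (m (h) (h))) (w (m (h) (h)) (h))) (h)))  →  (r (q) (m (f (w (h) (m (h) (h))) (w (m (h) (h)) (h))) (h)))
2. (r (q) (m (f (w (h) (m (h) (h))) (w (m (h) (h)) (h))) (h)))  →  (r (q) (f (w (h) (m (h) (h))) (w (m (h) (h)) (h))))
3. (r (q) (f (w (h) (m (h) (h))) (w (m (h) (h)) (h))))  →  (r (q) (f (w (h) (h)) (w (m (h) (h)) (h))))
4. (r (q) (f (w (h) (h)) (w (m (h) (h)) (h))))  →  (r (q) (f (w (h) (h)) (w (h) (h))))

normal form = (r (q) (f (w (h) (h)) (w (h) (h))))


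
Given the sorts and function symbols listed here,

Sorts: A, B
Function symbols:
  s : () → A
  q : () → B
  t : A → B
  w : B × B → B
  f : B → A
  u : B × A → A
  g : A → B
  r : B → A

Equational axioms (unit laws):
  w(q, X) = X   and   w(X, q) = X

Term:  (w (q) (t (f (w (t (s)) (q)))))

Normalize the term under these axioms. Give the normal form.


normal form = (t (f (t (s))))

1. (w (q) (t (f (w (t (s)) (q)))))  →  (t (f (w (t (s)) (q))))
2. (t (f (w (t (s)) (q))))  →  (t (f (t (s))))


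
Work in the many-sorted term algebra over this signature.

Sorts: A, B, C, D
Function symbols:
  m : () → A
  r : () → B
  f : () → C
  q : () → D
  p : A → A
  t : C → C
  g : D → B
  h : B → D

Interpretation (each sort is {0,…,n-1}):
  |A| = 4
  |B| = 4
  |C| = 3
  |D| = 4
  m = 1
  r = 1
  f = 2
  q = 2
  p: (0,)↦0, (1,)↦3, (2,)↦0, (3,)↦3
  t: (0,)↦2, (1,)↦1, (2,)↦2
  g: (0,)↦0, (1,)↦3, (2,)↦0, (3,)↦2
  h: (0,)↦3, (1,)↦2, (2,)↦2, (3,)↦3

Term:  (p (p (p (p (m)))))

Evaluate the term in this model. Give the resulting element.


  m = 1
  (p (m)) = p(1,) = 3
  (p (p (m))) = p(3,) = 3
  (p (p (p (m)))) = p(3,) = 3
  (p (p (p (p (m))))) = p(3,) = 3

value = 3


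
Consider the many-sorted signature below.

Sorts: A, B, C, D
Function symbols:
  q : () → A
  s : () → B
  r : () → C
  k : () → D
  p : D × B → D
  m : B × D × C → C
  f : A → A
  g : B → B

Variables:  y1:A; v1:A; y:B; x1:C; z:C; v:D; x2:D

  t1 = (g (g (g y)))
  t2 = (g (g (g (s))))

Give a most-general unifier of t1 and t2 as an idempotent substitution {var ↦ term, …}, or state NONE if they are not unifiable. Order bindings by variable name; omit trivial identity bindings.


{y ↦ (s)}


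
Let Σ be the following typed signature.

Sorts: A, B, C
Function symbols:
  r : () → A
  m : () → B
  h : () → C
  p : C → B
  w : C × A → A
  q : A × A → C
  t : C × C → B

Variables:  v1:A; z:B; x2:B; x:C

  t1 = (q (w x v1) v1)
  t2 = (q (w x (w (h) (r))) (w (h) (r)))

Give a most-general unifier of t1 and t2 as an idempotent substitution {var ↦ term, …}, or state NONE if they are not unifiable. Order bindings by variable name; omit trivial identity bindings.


{v1 ↦ (w (h) (r))}


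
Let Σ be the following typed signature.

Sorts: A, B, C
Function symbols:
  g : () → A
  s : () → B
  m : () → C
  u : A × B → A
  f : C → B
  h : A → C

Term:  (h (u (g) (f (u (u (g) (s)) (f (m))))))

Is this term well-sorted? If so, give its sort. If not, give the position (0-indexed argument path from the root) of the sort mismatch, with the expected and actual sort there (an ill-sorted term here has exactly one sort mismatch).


ill-sorted at position [0, 1, 0]: expected C, got A

    (g) : A
          (g) : A
          (s) : B
        (u (g) (s)) : A
          (m) : C
        (f (m)) : B
      (u (u (g) (s)) (f (m))) : A
    (f (u (u (g) (s)) (f (m)))) : ✗ arg 0 at [0, 1, 0] has sort A, expected C


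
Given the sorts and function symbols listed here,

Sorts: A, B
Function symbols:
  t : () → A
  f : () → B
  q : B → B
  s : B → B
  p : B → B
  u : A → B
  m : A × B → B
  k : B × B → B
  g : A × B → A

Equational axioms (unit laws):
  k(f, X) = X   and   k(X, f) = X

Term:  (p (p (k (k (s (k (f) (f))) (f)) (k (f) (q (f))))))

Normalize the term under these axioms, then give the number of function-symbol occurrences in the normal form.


size = 7

1. (p (p (k (k (s (k (f) (f))) (f)) (k (f) (q (f))))))  →  (p (p (k (s (k (f) (f))) (k (f) (q (f))))))
2. (p (p (k (s (k (f) (f))) (k (f) (q (f))))))  →  (p (p (k (s (f)) (k (f) (q (f))))))
3. (p (p (k (s (f)) (k (f) (q (f))))))  →  (p (p (k (s (f)) (q (f)))))
normal form: (p (p (k (s (f)) (q (f)))))


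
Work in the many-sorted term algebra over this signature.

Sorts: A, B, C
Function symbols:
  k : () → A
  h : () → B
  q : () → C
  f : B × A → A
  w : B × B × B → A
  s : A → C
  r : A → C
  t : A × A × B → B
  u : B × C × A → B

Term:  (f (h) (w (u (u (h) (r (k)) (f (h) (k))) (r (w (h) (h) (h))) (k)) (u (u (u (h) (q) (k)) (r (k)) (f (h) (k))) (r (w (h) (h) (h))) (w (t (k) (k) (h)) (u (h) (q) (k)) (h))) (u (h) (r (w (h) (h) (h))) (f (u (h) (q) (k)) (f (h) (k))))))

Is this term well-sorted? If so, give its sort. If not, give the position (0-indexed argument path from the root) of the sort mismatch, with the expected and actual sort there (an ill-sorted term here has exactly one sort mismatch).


  (h) : B
        (h) : B
          (k) : A
        (r (k)) : C
          (h) : B
          (k) : A
        (f (h) (k)) : A
      (u (h) (r (k)) (f (h) (k))) : B
          (h) : B
          (h) : B
          (h) : B
        (w (h) (h) (h)) : A
      (r (w (h) (h) (h))) : C
      (k) : A
    (u (u (h) (r (k)) (f (h) (k))) (r (w (h) (h) (h))) (k)) : B
          (h) : B
          (q) : C
          (k) : A
        (u (h) (q) (k)) : B
          (k) : A
        (r (k)) : C
          (h) : B
          (k) : A
        (f (h) (k)) : A
      (u (u (h) (q) (k)) (r (k)) (f (h) (k))) : B
          (h) : B
          (h) : B
          (h) : B
        (w (h) (h) (h)) : A
      (r (w (h) (h) (h))) : C
          (k) : A
          (k) : A
          (h) : B
        (t (k) (k) (h)) : B
          (h) : B
          (q) : C
          (k) : A
        (u (h) (q) (k)) : B
        (h) : B
      (w (t (k) (k) (h)) (u (h) (q) (k)) (h)) : A
    (u (u (u (h) (q) (k)) (r (k)) (f (h) (k))) (r (w (h) (h) (h))) (w (t (k) (k) (h)) (u (h) (q) (k)) (h))) : B
      (h) : B
          (h) : B
          (h) : B
          (h) : B
        (w (h) (h) (h)) : A
      (r (w (h) (h) (h))) : C
          (h) : B
          (q) : C
          (k) : A
        (u (h) (q) (k)) : B
          (h) : B
          (k) : A
        (f (h) (k)) : A
      (f (u (h) (q) (k)) (f (h) (k))) : A
    (u (h) (r (w (h) (h) (h))) (f (u (h) (q) (k)) (f (h) (k)))) : B
  (w (u (u (h) (r (k)) (f (h) (k))) (r (w (h) (h) (h))) (k)) (u (u (u (h) (q) (k)) (r (k)) (f (h) (k))) (r (w (h) (h) (h))) (w (t (k) (k) (h)) (u (h) (q) (k)) (h))) (u (h) (r (w (h) (h) (h))) (f (u (h) (q) (k)) (f (h) (k))))) : A
(f (h) (w (u (u (h) (r (k)) (f (h) (k))) (r (w (h) (h) (h))) (k)) (u (u (u (h) (q) (k)) (r (k)) (f (h) (k))) (r (w (h) (h) (h))) (w (t (k) (k) (h)) (u (h) (q) (k)) (h))) (u (h) (r (w (h) (h) (h))) (f (u (h) (q) (k)) (f (h) (k)))))) : A

well-sorted; sort = A


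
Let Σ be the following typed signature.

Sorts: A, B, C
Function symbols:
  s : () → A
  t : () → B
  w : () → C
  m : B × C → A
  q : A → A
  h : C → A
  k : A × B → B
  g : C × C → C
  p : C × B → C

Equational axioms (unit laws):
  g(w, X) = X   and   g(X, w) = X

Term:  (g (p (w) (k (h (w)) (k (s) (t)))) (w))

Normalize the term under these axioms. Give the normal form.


1. (g (p (w) (k (h (w)) (k (s) (t)))) (w))  →  (p (w) (k (h (w)) (k (s) (t))))

normal form = (p (w) (k (h (w)) (k (s) (t))))


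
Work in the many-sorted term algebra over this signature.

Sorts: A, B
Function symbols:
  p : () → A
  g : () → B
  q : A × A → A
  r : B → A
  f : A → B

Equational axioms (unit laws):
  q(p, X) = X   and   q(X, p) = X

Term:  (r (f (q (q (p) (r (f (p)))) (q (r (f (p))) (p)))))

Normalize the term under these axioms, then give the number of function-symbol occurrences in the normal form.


1. (r (f (q (q (p) (r (f (p)))) (q (r (f (p))) (p)))))  →  (r (f (q (r (f (p))) (q (r (f (p))) (p)))))
2. (r (f (q (r (f (p))) (q (r (f (p))) (p)))))  →  (r (f (q (r (f (p))) (r (f (p))))))
normal form: (r (f (q (r (f (p))) (r (f (p))))))

size = 9


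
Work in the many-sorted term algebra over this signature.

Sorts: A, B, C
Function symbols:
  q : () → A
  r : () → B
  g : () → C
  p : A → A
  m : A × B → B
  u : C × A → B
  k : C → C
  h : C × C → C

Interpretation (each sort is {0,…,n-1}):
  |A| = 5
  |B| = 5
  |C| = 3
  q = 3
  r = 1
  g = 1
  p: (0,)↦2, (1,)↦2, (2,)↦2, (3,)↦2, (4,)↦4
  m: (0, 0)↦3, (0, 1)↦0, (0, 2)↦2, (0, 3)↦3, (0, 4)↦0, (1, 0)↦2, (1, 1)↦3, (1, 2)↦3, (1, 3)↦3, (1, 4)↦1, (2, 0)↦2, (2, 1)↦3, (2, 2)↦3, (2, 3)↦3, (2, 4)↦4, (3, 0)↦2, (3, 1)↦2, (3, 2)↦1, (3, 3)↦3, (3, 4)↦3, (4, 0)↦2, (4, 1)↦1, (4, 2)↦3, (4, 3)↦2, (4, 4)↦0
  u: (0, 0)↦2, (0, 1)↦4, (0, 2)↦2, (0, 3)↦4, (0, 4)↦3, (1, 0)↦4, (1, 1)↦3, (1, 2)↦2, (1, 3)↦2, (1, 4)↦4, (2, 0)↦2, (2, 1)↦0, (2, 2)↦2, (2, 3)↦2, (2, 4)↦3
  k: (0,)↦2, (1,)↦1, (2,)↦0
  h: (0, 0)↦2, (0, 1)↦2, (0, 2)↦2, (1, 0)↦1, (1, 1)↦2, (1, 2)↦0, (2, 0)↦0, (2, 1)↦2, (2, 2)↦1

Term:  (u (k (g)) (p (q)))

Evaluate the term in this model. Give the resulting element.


value = 2

  g = 1
  (k (g)) = k(1,) = 1
  q = 3
  (p (q)) = p(3,) = 2
  (u (k (g)) (p (q))) = u(1, 2) = 2


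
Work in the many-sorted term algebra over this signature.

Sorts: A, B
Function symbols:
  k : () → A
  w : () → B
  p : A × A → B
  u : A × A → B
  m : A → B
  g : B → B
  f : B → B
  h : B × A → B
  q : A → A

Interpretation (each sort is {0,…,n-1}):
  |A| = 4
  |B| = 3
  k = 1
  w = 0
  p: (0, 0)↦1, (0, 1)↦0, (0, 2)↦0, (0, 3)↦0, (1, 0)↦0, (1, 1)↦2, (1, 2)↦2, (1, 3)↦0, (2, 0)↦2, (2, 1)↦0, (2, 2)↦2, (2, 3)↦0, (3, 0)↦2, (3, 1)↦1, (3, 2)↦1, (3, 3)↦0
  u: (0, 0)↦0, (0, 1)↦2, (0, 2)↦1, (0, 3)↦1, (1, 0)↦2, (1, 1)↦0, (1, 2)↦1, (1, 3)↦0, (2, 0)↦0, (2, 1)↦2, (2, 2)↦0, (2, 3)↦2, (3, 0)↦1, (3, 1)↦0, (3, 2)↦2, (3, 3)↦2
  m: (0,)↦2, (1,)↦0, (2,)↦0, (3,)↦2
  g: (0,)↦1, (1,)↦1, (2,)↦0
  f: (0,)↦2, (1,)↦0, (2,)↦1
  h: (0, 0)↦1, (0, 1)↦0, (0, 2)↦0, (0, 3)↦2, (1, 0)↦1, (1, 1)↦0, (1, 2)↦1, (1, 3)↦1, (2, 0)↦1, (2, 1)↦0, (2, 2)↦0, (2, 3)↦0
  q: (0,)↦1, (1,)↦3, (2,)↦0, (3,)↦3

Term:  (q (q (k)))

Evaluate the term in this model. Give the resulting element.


  k = 1
  (q (k)) = q(1,) = 3
  (q (q (k))) = q(3,) = 3

value = 3


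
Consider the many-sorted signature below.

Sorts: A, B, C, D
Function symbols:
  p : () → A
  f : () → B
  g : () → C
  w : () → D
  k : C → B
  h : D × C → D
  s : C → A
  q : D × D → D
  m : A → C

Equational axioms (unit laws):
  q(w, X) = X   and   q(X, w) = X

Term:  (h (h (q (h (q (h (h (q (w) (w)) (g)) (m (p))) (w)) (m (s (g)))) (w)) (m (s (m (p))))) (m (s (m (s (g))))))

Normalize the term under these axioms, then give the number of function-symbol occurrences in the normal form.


size = 21

1. (h (h (q (h (q (h (h (q (w) (w)) (g)) (m (p))) (w)) (m (s (g)))) (w)) (m (s (m (p))))) (m (s (m (s (g))))))  →  (h (h (h (q (h (h (q (w) (w)) (g)) (m (p))) (w)) (m (s (g)))) (m (s (m (p))))) (m (s (m (s (g))))))
2. (h (h (h (q (h (h (q (w) (w)) (g)) (m (p))) (w)) (m (s (g)))) (m (s (m (p))))) (m (s (m (s (g))))))  →  (h (h (h (h (h (q (w) (w)) (g)) (m (p))) (m (s (g)))) (m (s (m (p))))) (m (s (m (s (g))))))
3. (h (h (h (h (h (q (w) (w)) (g)) (m (p))) (m (s (g)))) (m (s (m (p))))) (m (s (m (s (g))))))  →  (h (h (h (h (h (w) (g)) (m (p))) (m (s (g)))) (m (s (m (p))))) (m (s (m (s (g))))))
normal form: (h (h (h (h (h (w) (g)) (m (p))) (m (s (g)))) (m (s (m (p))))) (m (s (m (s (g))))))


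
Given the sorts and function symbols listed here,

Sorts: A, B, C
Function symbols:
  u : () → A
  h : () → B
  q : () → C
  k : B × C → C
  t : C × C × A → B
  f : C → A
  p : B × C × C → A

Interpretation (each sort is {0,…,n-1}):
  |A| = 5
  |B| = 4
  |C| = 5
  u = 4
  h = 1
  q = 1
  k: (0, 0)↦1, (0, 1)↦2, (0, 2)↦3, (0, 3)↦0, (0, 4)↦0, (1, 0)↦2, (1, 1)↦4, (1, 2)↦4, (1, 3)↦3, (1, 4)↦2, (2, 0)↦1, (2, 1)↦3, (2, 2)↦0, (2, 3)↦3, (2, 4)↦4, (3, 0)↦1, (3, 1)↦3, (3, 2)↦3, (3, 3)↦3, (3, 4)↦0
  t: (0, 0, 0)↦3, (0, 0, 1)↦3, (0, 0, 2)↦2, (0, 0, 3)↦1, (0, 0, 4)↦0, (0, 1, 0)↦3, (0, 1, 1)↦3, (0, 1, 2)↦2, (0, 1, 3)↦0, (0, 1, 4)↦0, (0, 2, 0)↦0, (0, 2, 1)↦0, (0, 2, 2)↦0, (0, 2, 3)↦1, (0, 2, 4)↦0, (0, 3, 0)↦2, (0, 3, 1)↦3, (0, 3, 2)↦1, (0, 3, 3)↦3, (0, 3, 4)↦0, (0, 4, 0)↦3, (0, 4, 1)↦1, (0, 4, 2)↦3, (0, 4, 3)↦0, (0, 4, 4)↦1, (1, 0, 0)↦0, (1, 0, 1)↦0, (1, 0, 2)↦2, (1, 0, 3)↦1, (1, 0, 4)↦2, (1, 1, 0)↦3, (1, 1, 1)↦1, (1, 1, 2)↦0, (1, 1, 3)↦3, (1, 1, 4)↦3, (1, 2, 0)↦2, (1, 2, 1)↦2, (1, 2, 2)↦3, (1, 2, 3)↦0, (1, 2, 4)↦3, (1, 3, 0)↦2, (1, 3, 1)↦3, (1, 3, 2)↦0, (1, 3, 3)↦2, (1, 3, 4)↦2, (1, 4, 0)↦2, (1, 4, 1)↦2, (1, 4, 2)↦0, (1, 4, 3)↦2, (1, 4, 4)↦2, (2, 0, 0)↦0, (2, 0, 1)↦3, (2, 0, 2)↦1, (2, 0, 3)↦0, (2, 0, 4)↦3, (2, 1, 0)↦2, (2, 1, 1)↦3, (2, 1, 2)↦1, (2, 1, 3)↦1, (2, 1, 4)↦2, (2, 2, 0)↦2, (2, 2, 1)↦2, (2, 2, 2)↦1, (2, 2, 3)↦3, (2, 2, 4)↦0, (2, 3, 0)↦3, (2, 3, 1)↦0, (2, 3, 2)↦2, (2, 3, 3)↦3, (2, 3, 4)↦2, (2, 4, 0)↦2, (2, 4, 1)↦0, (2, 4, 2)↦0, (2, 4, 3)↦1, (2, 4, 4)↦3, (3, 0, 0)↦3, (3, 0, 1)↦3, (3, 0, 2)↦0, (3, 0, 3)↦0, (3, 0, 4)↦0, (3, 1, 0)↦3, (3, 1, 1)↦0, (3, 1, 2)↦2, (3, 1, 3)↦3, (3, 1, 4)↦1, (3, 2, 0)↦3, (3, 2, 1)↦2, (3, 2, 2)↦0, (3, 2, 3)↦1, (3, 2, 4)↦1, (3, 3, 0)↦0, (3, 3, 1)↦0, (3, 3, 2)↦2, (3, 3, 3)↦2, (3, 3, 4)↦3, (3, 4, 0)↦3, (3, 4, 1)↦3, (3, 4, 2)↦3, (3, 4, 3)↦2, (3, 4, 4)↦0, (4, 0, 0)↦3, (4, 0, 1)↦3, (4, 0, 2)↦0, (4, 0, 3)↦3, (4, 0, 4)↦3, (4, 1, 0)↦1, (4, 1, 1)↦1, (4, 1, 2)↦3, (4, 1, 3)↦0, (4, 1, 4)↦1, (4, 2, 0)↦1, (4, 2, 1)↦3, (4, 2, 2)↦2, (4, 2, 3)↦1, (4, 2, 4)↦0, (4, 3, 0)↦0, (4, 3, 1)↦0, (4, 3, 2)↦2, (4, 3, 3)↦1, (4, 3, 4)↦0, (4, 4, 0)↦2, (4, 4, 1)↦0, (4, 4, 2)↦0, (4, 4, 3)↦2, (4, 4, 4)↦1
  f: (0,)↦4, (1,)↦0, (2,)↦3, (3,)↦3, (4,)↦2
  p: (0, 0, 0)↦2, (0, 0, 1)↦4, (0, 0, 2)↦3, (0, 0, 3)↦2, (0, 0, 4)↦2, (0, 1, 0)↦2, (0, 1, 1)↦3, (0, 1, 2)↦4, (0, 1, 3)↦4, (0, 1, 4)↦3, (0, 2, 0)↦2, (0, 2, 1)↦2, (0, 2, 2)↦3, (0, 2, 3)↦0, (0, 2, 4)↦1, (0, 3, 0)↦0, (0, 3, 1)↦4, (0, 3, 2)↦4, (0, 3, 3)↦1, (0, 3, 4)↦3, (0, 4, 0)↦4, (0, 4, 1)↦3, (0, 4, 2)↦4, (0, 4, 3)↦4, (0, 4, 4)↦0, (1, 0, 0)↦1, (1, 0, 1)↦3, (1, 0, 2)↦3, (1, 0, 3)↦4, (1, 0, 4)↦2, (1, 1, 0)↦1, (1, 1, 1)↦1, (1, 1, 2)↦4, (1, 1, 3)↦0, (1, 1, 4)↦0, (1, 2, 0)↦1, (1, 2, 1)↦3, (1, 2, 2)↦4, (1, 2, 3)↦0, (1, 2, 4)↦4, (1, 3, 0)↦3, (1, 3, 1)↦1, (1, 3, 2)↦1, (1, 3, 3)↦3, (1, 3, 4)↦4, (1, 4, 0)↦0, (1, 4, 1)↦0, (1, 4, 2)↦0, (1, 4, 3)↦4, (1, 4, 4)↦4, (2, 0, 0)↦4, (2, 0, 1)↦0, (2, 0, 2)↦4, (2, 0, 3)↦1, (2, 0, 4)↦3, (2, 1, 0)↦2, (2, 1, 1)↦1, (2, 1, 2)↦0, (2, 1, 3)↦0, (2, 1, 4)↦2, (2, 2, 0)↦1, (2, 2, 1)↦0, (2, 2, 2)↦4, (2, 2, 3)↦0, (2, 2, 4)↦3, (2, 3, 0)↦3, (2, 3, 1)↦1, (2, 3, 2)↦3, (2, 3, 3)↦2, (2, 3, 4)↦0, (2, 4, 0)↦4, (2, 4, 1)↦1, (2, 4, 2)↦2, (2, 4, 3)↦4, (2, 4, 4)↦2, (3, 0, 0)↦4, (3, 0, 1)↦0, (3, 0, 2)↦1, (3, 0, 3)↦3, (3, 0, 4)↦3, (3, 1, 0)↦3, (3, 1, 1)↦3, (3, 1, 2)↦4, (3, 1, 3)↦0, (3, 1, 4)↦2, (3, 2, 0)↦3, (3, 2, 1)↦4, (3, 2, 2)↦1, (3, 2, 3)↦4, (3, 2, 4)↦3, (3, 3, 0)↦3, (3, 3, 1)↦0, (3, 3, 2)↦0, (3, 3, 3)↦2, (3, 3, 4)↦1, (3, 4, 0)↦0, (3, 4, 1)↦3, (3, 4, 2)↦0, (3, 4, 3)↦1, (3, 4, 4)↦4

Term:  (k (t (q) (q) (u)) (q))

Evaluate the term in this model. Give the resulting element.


value = 3

  q = 1
  q = 1
  u = 4
  (t (q) (q) (u)) = t(1, 1, 4) = 3
  q = 1
  (k (t (q) (q) (u)) (q)) = k(3, 1) = 3


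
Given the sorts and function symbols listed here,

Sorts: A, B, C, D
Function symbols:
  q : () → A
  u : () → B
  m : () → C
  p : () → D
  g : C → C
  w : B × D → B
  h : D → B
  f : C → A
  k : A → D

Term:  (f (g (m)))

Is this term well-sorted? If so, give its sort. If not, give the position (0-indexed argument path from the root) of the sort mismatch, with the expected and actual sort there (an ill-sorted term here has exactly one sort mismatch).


    (m) : C
  (g (m)) : C
(f (g (m))) : A

well-sorted; sort = A


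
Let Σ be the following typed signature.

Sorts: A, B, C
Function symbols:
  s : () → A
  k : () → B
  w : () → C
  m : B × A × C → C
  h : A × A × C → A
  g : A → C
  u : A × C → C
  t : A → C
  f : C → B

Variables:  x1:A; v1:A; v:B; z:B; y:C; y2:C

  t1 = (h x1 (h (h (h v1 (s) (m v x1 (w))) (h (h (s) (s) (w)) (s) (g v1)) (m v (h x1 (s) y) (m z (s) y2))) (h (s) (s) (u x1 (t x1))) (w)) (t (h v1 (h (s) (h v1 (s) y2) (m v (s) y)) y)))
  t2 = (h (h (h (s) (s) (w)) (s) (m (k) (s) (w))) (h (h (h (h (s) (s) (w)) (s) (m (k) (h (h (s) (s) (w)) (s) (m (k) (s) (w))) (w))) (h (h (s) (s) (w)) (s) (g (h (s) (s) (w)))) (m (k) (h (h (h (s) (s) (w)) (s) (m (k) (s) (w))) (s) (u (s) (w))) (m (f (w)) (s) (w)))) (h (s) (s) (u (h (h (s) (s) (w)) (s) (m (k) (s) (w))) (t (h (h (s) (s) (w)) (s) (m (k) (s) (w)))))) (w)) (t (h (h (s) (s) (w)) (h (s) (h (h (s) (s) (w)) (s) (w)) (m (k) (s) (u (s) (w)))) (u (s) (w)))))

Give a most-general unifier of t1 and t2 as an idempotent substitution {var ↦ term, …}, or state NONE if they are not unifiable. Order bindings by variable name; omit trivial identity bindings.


{v ↦ (k), v1 ↦ (h (s) (s) (w)), x1 ↦ (h (h (s) (s) (w)) (s) (m (k) (s) (w))), y ↦ (u (s) (w)), y2 ↦ (w), z ↦ (f (w))}


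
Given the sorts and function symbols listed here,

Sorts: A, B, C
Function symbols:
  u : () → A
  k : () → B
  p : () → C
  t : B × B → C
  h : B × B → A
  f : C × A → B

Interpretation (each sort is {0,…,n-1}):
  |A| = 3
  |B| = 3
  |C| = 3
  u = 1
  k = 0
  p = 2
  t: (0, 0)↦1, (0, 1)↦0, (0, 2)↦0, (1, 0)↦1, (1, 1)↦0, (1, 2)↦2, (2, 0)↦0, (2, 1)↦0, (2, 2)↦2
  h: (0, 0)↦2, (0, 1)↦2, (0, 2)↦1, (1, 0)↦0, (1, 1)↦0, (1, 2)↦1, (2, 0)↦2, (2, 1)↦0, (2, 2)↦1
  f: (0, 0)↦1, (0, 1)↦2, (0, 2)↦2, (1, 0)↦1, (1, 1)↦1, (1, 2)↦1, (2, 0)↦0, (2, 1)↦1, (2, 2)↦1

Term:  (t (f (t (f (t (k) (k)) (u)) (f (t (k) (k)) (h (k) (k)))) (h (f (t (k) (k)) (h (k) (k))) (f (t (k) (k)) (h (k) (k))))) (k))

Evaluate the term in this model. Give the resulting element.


  k = 0
  k = 0
  (t (k) (k)) = t(0, 0) = 1
  u = 1
  (f (t (k) (k)) (u)) = f(1, 1) = 1
  k = 0
  k = 0
  (t (k) (k)) = t(0, 0) = 1
  k = 0
  k = 0
  (h (k) (k)) = h(0, 0) = 2
  (f (t (k) (k)) (h (k) (k))) = f(1, 2) = 1
  (t (f (t (k) (k)) (u)) (f (t (k) (k)) (h (k) (k)))) = t(1, 1) = 0
  k = 0
  k = 0
  (t (k) (k)) = t(0, 0) = 1
  k = 0
  k = 0
  (h (k) (k)) = h(0, 0) = 2
  (f (t (k) (k)) (h (k) (k))) = f(1, 2) = 1
  k = 0
  k = 0
  (t (k) (k)) = t(0, 0) = 1
  k = 0
  k = 0
  (h (k) (k)) = h(0, 0) = 2
  (f (t (k) (k)) (h (k) (k))) = f(1, 2) = 1
  (h (f (t (k) (k)) (h (k) (k))) (f (t (k) (k)) (h (k) (k)))) = h(1, 1) = 0
  (f (t (f (t (k) (k)) (u)) (f (t (k) (k)) (h (k) (k)))) (h (f (t (k) (k)) (h (k) (k))) (f (t (k) (k)) (h (k) (k))))) = f(0, 0) = 1
  k = 0
  (t (f (t (f (t (k) (k)) (u)) (f (t (k) (k)) (h (k) (k)))) (h (f (t (k) (k)) (h (k) (k))) (f (t (k) (k)) (h (k) (k))))) (k)) = t(1, 0) = 1

value = 1


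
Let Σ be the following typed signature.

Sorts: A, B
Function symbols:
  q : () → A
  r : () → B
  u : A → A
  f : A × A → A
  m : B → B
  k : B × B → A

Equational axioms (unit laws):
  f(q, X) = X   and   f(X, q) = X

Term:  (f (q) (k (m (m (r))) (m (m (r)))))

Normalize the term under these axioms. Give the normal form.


normal form = (k (m (m (r))) (m (m (r))))

1. (f (q) (k (m (m (r))) (m (m (r)))))  →  (k (m (m (r))) (m (m (r))))


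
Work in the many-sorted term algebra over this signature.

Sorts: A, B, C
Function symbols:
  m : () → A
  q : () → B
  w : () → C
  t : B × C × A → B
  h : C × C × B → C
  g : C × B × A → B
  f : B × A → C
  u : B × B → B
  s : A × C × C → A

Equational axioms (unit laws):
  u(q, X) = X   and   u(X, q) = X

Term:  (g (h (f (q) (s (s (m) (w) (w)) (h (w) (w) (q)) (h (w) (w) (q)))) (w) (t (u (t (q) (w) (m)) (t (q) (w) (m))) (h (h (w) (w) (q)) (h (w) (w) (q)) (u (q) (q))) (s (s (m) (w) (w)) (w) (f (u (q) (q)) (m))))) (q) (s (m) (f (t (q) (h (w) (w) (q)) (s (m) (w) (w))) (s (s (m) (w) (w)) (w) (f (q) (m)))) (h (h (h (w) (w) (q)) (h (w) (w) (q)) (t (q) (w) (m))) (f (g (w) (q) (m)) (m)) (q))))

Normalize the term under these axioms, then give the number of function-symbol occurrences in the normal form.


size = 91

1. (g (h (f (q) (s (s (m) (w) (w)) (h (w) (w) (q)) (h (w) (w) (q)))) (w) (t (u (t (q) (w) (m)) (t (q) (w) (m))) (h (h (w) (w) (q)) (h (w) (w) (q)) (u (q) (q))) (s (s (m) (w) (w)) (w) (f (u (q) (q)) (m))))) (q) (s (m) (f (t (q) (h (w) (w) (q)) (s (m) (w) (w))) (s (s (m) (w) (w)) (w) (f (q) (m)))) (h (h (h (w) (w) (q)) (h (w) (w) (q)) (t (q) (w) (m))) (f (g (w) (q) (m)) (m)) (q))))  →  (g (h (f (q) (s (s (m) (w) (w)) (h (w) (w) (q)) (h (w) (w) (q)))) (w) (t (u (t (q) (w) (m)) (t (q) (w) (m))) (h (h (w) (w) (q)) (h (w) (w) (q)) (q)) (s (s (m) (w) (w)) (w) (f (u (q) (q)) (m))))) (q) (s (m) (f (t (q) (h (w) (w) (q)) (s (m) (w) (w))) (s (s (m) (w) (w)) (w) (f (q) (m)))) (h (h (h (w) (w) (q)) (h (w) (w) (q)) (t (q) (w) (m))) (f (g (w) (q) (m)) (m)) (q))))
2. (g (h (f (q) (s (s (m) (w) (w)) (h (w) (w) (q)) (h (w) (w) (q)))) (w) (t (u (t (q) (w) (m)) (t (q) (w) (m))) (h (h (w) (w) (q)) (h (w) (w) (q)) (q)) (s (s (m) (w) (w)) (w) (f (u (q) (q)) (m))))) (q) (s (m) (f (t (q) (h (w) (w) (q)) (s (m) (w) (w))) (s (s (m) (w) (w)) (w) (f (q) (m)))) (h (h (h (w) (w) (q)) (h (w) (w) (q)) (t (q) (w) (m))) (f (g (w) (q) (m)) (m)) (q))))  →  (g (h (f (q) (s (s (m) (w) (w)) (h (w) (w) (q)) (h (w) (w) (q)))) (w) (t (u (t (q) (w) (m)) (t (q) (w) (m))) (h (h (w) (w) (q)) (h (w) (w) (q)) (q)) (s (s (m) (w) (w)) (w) (f (q) (m))))) (q) (s (m) (f (t (q) (h (w) (w) (q)) (s (m) (w) (w))) (s (s (m) (w) (w)) (w) (f (q) (m)))) (h (h (h (w) (w) (q)) (h (w) (w) (q)) (t (q) (w) (m))) (f (g (w) (q) (m)) (m)) (q))))
normal form: (g (h (f (q) (s (s (m) (w) (w)) (h (w) (w) (q)) (h (w) (w) (q)))) (w) (t (u (t (q) (w) (m)) (t (q) (w) (m))) (h (h (w) (w) (q)) (h (w) (w) (q)) (q)) (s (s (m) (w) (w)) (w) (f (q) (m))))) (q) (s (m) (f (t (q) (h (w) (w) (q)) (s (m) (w) (w))) (s (s (m) (w) (w)) (w) (f (q) (m)))) (h (h (h (w) (w) (q)) (h (w) (w) (q)) (t (q) (w) (m))) (f (g (w) (q) (m)) (m)) (q))))


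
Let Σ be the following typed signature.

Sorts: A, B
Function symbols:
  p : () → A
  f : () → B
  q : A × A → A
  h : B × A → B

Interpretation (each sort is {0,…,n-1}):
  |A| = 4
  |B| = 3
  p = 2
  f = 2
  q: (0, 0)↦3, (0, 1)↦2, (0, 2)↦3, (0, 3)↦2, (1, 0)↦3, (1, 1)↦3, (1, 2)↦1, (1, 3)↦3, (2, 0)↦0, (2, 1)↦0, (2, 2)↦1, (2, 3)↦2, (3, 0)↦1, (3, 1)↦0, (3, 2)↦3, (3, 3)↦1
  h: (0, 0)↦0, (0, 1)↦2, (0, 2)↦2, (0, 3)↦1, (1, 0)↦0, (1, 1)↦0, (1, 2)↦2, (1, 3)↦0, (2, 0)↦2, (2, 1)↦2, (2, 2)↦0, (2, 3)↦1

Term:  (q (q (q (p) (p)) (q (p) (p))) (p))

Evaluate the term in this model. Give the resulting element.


value = 3

  p = 2
  p = 2
  (q (p) (p)) = q(2, 2) = 1
  p = 2
  p = 2
  (q (p) (p)) = q(2, 2) = 1
  (q (q (p) (p)) (q (p) (p))) = q(1, 1) = 3
  p = 2
  (q (q (q (p) (p)) (q (p) (p))) (p)) = q(3, 2) = 3


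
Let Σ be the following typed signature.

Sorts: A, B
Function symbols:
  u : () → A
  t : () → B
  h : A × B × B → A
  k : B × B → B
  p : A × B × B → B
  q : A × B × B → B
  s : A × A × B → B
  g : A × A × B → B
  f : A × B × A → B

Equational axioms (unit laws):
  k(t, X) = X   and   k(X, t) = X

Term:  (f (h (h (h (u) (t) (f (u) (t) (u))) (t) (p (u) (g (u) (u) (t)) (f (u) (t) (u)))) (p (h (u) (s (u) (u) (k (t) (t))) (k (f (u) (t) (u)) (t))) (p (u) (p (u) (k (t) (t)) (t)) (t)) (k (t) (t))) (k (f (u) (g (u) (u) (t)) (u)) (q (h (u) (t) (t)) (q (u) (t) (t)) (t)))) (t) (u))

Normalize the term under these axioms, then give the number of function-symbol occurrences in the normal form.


size = 60

1. (f (h (h (h (u) (t) (f (u) (t) (u))) (t) (p (u) (g (u) (u) (t)) (f (u) (t) (u)))) (p (h (u) (s (u) (u) (k (t) (t))) (k (f (u) (t) (u)) (t))) (p (u) (p (u) (k (t) (t)) (t)) (t)) (k (t) (t))) (k (f (u) (g (u) (u) (t)) (u)) (q (h (u) (t) (t)) (q (u) (t) (t)) (t)))) (t) (u))  →  (f (h (h (h (u) (t) (f (u) (t) (u))) (t) (p (u) (g (u) (u) (t)) (f (u) (t) (u)))) (p (h (u) (s (u) (u) (t)) (k (f (u) (t) (u)) (t))) (p (u) (p (u) (k (t) (t)) (t)) (t)) (k (t) (t))) (k (f (u) (g (u) (u) (t)) (u)) (q (h (u) (t) (t)) (q (u) (t) (t)) (t)))) (t) (u))
2. (f (h (h (h (u) (t) (f (u) (t) (u))) (t) (p (u) (g (u) (u) (t)) (f (u) (t) (u)))) (p (h (u) (s (u) (u) (t)) (k (f (u) (t) (u)) (t))) (p (u) (p (u) (k (t) (t)) (t)) (t)) (k (t) (t))) (k (f (u) (g (u) (u) (t)) (u)) (q (h (u) (t) (t)) (q (u) (t) (t)) (t)))) (t) (u))  →  (f (h (h (h (u) (t) (f (u) (t) (u))) (t) (p (u) (g (u) (u) (t)) (f (u) (t) (u)))) (p (h (u) (s (u) (u) (t)) (f (u) (t) (u))) (p (u) (p (u) (k (t) (t)) (t)) (t)) (k (t) (t))) (k (f (u) (g (u) (u) (t)) (u)) (q (h (u) (t) (t)) (q (u) (t) (t)) (t)))) (t) (u))
3. (f (h (h (h (u) (t) (f (u) (t) (u))) (t) (p (u) (g (u) (u) (t)) (f (u) (t) (u)))) (p (h (u) (s (u) (u) (t)) (f (u) (t) (u))) (p (u) (p (u) (k (t) (t)) (t)) (t)) (k (t) (t))) (k (f (u) (g (u) (u) (t)) (u)) (q (h (u) (t) (t)) (q (u) (t) (t)) (t)))) (t) (u))  →  (f (h (h (h (u) (t) (f (u) (t) (u))) (t) (p (u) (g (u) (u) (t)) (f (u) (t) (u)))) (p (h (u) (s (u) (u) (t)) (f (u) (t) (u))) (p (u) (p (u) (t) (t)) (t)) (k (t) (t))) (k (f (u) (g (u) (u) (t)) (u)) (q (h (u) (t) (t)) (q (u) (t) (t)) (t)))) (t) (u))
4. (f (h (h (h (u) (t) (f (u) (t) (u))) (t) (p (u) (g (u) (u) (t)) (f (u) (t) (u)))) (p (h (u) (s (u) (u) (t)) (f (u) (t) (u))) (p (u) (p (u) (t) (t)) (t)) (k (t) (t))) (k (f (u) (g (u) (u) (t)) (u)) (q (h (u) (t) (t)) (q (u) (t) (t)) (t)))) (t) (u))  →  (f (h (h (h (u) (t) (f (u) (t) (u))) (t) (p (u) (g (u) (u) (t)) (f (u) (t) (u)))) (p (h (u) (s (u) (u) (t)) (f (u) (t) (u))) (p (u) (p (u) (t) (t)) (t)) (t)) (k (f (u) (g (u) (u) (t)) (u)) (q (h (u) (t) (t)) (q (u) (t) (t)) (t)))) (t) (u))
normal form: (f (h (h (h (u) (t) (f (u) (t) (u))) (t) (p (u) (g (u) (u) (t)) (f (u) (t) (u)))) (p (h (u) (s (u) (u) (t)) (f (u) (t) (u))) (p (u) (p (u) (t) (t)) (t)) (t)) (k (f (u) (g (u) (u) (t)) (u)) (q (h (u) (t) (t)) (q (u) (t) (t)) (t)))) (t) (u))


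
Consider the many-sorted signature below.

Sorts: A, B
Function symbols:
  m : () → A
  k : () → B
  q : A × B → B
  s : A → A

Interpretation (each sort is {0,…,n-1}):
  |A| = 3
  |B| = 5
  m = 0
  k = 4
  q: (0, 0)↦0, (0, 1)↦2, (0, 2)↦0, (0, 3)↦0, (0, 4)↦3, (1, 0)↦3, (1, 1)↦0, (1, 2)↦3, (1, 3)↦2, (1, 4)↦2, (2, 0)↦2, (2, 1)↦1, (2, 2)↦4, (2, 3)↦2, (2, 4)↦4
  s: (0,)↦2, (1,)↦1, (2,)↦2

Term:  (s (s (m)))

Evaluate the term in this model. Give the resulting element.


  m = 0
  (s (m)) = s(0,) = 2
  (s (s (m))) = s(2,) = 2

value = 2


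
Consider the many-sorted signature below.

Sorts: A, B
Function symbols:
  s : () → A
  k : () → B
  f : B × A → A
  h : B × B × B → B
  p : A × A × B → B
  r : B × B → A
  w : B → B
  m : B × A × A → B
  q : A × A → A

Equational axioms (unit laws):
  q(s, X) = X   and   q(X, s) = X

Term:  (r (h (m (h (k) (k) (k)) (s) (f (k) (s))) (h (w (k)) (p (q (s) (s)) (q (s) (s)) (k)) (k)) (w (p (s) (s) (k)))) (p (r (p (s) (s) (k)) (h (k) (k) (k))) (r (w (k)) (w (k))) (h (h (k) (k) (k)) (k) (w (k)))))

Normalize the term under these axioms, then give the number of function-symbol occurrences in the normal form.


1. (r (h (m (h (k) (k) (k)) (s) (f (k) (s))) (h (w (k)) (p (q (s) (s)) (q (s) (s)) (k)) (k)) (w (p (s) (s) (k)))) (p (r (p (s) (s) (k)) (h (k) (k) (k))) (r (w (k)) (w (k))) (h (h (k) (k) (k)) (k) (w (k)))))  →  (r (h (m (h (k) (k) (k)) (s) (f (k) (s))) (h (w (k)) (p (s) (q (s) (s)) (k)) (k)) (w (p (s) (s) (k)))) (p (r (p (s) (s) (k)) (h (k) (k) (k))) (r (w (k)) (w (k))) (h (h (k) (k) (k)) (k) (w (k)))))
2. (r (h (m (h (k) (k) (k)) (s) (f (k) (s))) (h (w (k)) (p (s) (q (s) (s)) (k)) (k)) (w (p (s) (s) (k)))) (p (r (p (s) (s) (k)) (h (k) (k) (k))) (r (w (k)) (w (k))) (h (h (k) (k) (k)) (k) (w (k)))))  →  (r (h (m (h (k) (k) (k)) (s) (f (k) (s))) (h (w (k)) (p (s) (s) (k)) (k)) (w (p (s) (s) (k)))) (p (r (p (s) (s) (k)) (h (k) (k) (k))) (r (w (k)) (w (k))) (h (h (k) (k) (k)) (k) (w (k)))))
normal form: (r (h (m (h (k) (k) (k)) (s) (f (k) (s))) (h (w (k)) (p (s) (s) (k)) (k)) (w (p (s) (s) (k)))) (p (r (p (s) (s) (k)) (h (k) (k) (k))) (r (w (k)) (w (k))) (h (h (k) (k) (k)) (k) (w (k)))))

size = 47


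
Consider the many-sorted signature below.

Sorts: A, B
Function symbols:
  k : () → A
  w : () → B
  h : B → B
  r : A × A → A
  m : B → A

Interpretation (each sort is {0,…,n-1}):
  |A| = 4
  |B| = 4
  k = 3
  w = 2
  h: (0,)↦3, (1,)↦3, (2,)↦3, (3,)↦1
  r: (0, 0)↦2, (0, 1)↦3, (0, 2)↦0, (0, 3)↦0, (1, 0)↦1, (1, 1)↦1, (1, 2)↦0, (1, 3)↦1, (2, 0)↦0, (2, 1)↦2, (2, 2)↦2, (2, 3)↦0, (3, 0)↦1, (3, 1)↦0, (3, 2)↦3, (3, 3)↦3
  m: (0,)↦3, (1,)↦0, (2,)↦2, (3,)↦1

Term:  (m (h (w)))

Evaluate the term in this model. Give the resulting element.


  w = 2
  (h (w)) = h(2,) = 3
  (m (h (w))) = m(3,) = 1

value = 1


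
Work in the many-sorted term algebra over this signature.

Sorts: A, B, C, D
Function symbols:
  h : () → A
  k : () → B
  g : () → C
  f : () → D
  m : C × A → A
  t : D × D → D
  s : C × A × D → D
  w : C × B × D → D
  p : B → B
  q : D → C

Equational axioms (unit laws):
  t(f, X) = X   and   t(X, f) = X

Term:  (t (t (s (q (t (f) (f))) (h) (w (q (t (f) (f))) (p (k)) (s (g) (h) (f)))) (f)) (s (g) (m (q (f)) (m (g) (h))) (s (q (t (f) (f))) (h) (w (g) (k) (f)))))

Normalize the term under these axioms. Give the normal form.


1. (t (t (s (q (t (f) (f))) (h) (w (q (t (f) (f))) (p (k)) (s (g) (h) (f)))) (f)) (s (g) (m (q (f)) (m (g) (h))) (s (q (t (f) (f))) (h) (w (g) (k) (f)))))  →  (t (s (q (t (f) (f))) (h) (w (q (t (f) (f))) (p (k)) (s (g) (h) (f)))) (s (g) (m (q (f)) (m (g) (h))) (s (q (t (f) (f))) (h) (w (g) (k) (f)))))
2. (t (s (q (t (f) (f))) (h) (w (q (t (f) (f))) (p (k)) (s (g) (h) (f)))) (s (g) (m (q (f)) (m (g) (h))) (s (q (t (f) (f))) (h) (w (g) (k) (f)))))  →  (t (s (q (f)) (h) (w (q (t (f) (f))) (p (k)) (s (g) (h) (f)))) (s (g) (m (q (f)) (m (g) (h))) (s (q (t (f) (f))) (h) (w (g) (k) (f)))))
3. (t (s (q (f)) (h) (w (q (t (f) (f))) (p (k)) (s (g) (h) (f)))) (s (g) (m (q (f)) (m (g) (h))) (s (q (t (f) (f))) (h) (w (g) (k) (f)))))  →  (t (s (q (f)) (h) (w (q (f)) (p (k)) (s (g) (h) (f)))) (s (g) (m (q (f)) (m (g) (h))) (s (q (t (f) (f))) (h) (w (g) (k) (f)))))
4. (t (s (q (f)) (h) (w (q (f)) (p (k)) (s (g) (h) (f)))) (s (g) (m (q (f)) (m (g) (h))) (s (q (t (f) (f))) (h) (w (g) (k) (f)))))  →  (t (s (q (f)) (h) (w (q (f)) (p (k)) (s (g) (h) (f)))) (s (g) (m (q (f)) (m (g) (h))) (s (q (f)) (h) (w (g) (k) (f)))))

normal form = (t (s (q (f)) (h) (w (q (f)) (p (k)) (s (g) (h) (f)))) (s (g) (m (q (f)) (m (g) (h))) (s (q (f)) (h) (w (g) (k) (f)))))


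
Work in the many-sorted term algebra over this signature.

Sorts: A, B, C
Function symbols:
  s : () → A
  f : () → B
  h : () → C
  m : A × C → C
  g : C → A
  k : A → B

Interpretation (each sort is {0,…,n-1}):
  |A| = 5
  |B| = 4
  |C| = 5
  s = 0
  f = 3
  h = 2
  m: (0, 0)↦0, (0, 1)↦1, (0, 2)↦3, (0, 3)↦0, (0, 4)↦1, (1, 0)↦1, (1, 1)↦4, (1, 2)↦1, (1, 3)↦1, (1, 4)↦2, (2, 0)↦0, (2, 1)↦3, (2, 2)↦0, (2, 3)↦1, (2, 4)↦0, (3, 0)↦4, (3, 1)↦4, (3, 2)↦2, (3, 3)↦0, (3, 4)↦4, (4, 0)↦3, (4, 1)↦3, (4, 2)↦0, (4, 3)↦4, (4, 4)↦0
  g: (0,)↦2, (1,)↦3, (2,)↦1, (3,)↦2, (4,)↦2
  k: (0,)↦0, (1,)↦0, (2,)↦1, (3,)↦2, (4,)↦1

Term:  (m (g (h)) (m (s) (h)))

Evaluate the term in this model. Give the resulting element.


value = 1

  h = 2
  (g (h)) = g(2,) = 1
  s = 0
  h = 2
  (m (s) (h)) = m(0, 2) = 3
  (m (g (h)) (m (s) (h))) = m(1, 3) = 1


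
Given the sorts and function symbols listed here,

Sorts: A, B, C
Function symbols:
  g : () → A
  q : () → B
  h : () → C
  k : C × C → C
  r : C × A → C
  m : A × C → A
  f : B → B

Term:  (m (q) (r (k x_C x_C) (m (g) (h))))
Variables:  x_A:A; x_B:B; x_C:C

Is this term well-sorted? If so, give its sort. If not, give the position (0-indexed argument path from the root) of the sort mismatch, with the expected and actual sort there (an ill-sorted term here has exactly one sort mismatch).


ill-sorted at position [0]: expected A, got B

  (q) : B
      x_C : C
      x_C : C
    (k x_C x_C) : C
      (g) : A
      (h) : C
    (m (g) (h)) : A
  (r (k x_C x_C) (m (g) (h))) : C
(m (q) (r (k x_C x_C) (m (g) (h)))) : ✗ arg 0 at [0] has sort B, expected A


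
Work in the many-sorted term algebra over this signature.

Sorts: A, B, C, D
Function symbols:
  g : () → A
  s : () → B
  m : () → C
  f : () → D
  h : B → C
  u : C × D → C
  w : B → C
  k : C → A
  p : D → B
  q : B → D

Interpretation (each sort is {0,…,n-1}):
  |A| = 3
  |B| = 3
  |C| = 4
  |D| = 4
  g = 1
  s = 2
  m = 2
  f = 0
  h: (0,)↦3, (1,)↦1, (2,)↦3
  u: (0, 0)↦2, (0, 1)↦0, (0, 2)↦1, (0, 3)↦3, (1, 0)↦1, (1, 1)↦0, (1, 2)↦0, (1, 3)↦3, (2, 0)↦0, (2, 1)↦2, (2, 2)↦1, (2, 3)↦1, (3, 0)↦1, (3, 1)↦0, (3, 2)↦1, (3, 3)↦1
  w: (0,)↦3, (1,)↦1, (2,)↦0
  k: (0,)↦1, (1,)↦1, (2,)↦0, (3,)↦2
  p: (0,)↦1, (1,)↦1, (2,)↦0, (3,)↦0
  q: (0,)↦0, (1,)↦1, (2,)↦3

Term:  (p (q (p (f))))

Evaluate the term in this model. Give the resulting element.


value = 1

  f = 0
  (p (f)) = p(0,) = 1
  (q (p (f))) = q(1,) = 1
  (p (q (p (f)))) = p(1,) = 1
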